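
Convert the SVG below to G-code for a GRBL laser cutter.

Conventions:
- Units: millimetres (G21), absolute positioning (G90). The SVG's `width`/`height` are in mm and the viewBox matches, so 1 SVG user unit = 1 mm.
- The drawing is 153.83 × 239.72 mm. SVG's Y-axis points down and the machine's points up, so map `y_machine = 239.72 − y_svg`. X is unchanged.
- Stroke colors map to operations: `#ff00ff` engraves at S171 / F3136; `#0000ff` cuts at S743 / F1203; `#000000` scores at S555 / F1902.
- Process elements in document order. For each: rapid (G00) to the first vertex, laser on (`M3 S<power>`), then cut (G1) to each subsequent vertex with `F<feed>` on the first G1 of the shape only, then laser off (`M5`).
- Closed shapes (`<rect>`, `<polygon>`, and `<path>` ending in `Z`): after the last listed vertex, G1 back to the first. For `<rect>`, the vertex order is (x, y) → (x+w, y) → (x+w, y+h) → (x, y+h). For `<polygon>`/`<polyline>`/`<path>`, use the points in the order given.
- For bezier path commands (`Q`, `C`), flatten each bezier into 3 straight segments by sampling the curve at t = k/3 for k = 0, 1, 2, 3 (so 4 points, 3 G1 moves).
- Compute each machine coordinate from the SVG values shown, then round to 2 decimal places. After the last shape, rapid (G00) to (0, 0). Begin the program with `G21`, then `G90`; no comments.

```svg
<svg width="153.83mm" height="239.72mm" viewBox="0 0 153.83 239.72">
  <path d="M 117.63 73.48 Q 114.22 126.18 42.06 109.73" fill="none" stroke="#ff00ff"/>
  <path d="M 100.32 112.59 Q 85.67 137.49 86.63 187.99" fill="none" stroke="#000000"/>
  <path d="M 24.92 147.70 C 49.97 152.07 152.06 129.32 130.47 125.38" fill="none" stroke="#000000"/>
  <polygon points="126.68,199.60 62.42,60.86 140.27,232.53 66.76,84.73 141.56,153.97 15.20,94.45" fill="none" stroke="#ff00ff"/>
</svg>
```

G21
G90
G00 X117.63 Y166.24
M3 S171
G1 X107.72 Y138.79 F3136
G1 X82.53 Y126.71
G1 X42.06 Y129.99
M5
G00 X100.32 Y127.13
M3 S555
G1 X92.29 Y107.69 F1902
G1 X87.72 Y82.55
G1 X86.63 Y51.73
M5
G00 X24.92 Y92.02
M3 S555
G1 X68.22 Y94.99 F1902
G1 X118.27 Y105.83
G1 X130.47 Y114.34
M5
G00 X126.68 Y40.12
M3 S171
G1 X62.42 Y178.86 F3136
G1 X140.27 Y7.19
G1 X66.76 Y154.99
G1 X141.56 Y85.75
G1 X15.20 Y145.27
G1 X126.68 Y40.12
M5
G00 X0.00 Y0.00

Since the viewBox matches the mm dimensions, user units are millimetres directly. The only transform is the Y-flip y_m = 239.72 − y_svg.

Shape 1 is a quadratic bezier drawn with `<path>`. Its stroke #ff00ff means engrave at S171, F3136. After flipping Y the toolpath is (117.63,166.24) → (107.72,138.79) → (82.53,126.71) → (42.06,129.99).

Shape 2 is a quadratic bezier drawn with `<path>`. Its stroke #000000 means score at S555, F1902. After flipping Y the toolpath is (100.32,127.13) → (92.29,107.69) → (87.72,82.55) → (86.63,51.73).

Shape 3 is a cubic bezier drawn with `<path>`. Its stroke #000000 means score at S555, F1902. After flipping Y the toolpath is (24.92,92.02) → (68.22,94.99) → (118.27,105.83) → (130.47,114.34).

Shape 4 is a closed polygon drawn with `<polygon>`. Its stroke #ff00ff means engrave at S171, F3136. After flipping Y the toolpath is (126.68,40.12) → (62.42,178.86) → (140.27,7.19) → (66.76,154.99) → (141.56,85.75) → (15.20,145.27) → (126.68,40.12), returning to the start.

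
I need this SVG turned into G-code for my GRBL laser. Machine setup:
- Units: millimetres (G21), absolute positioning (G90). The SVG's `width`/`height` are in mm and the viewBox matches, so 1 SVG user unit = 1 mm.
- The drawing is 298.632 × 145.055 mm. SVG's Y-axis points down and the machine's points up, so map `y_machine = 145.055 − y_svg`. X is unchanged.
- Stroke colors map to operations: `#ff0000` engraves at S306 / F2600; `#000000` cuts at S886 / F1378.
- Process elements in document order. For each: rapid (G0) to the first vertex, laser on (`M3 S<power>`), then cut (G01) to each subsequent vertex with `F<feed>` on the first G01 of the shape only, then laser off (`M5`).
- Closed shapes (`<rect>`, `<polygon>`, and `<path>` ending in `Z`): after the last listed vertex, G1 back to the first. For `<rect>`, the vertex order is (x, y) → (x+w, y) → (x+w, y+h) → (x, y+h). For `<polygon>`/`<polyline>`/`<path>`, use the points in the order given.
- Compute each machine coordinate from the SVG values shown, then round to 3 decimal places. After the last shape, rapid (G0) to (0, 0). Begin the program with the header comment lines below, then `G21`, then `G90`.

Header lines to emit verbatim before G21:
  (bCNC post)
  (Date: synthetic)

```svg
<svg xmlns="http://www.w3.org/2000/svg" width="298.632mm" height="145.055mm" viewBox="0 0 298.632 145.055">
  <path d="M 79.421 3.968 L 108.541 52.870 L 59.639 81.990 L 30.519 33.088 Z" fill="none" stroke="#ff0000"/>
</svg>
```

(bCNC post)
(Date: synthetic)
G21
G90
G0 X79.421 Y141.087
M3 S306
G01 X108.541 Y92.185 F2600
G01 X59.639 Y63.065
G01 X30.519 Y111.967
G01 X79.421 Y141.087
M5
G0 X0.000 Y0.000

viewBox `0 0 298.632 145.055` with mm width/height → 1 unit = 1 mm. Flip: y_m = 145.055 − y_svg.

**Shape 1** — `<path>` regular polygon, stroke `#ff0000` → engrave (S306, F2600). Machine vertices: (79.421,141.087) → (108.541,92.185) → (59.639,63.065) → (30.519,111.967) → (79.421,141.087). Closed: final G1 returns to the first vertex.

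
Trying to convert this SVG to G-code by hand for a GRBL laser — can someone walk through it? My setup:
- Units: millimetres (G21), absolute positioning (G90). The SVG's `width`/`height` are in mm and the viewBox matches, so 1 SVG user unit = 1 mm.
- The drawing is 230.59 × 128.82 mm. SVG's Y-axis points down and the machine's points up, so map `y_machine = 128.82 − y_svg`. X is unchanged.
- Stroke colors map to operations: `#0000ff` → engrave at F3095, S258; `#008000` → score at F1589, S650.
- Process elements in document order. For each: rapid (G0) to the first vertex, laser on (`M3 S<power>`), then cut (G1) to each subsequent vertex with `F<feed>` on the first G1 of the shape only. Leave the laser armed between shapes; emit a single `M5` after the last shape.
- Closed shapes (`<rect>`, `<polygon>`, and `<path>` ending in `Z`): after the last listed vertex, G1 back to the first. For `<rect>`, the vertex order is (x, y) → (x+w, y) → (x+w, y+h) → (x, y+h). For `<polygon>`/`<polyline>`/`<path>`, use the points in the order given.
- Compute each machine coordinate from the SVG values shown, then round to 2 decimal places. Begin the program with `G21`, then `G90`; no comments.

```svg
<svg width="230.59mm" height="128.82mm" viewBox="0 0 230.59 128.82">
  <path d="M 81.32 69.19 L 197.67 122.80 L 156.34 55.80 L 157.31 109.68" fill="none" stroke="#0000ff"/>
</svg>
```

G21
G90
G0 X81.32 Y59.63
M3 S258
G1 X197.67 Y6.02 F3095
G1 X156.34 Y73.02
G1 X157.31 Y19.14
M5

1 u = 1 mm; y_m = 128.82 − y.

[1] `<path>` open polyline, #0000ff→engrave S258 F3095: (81.32,59.63) → (197.67,6.02) → (156.34,73.02) → (157.31,19.14)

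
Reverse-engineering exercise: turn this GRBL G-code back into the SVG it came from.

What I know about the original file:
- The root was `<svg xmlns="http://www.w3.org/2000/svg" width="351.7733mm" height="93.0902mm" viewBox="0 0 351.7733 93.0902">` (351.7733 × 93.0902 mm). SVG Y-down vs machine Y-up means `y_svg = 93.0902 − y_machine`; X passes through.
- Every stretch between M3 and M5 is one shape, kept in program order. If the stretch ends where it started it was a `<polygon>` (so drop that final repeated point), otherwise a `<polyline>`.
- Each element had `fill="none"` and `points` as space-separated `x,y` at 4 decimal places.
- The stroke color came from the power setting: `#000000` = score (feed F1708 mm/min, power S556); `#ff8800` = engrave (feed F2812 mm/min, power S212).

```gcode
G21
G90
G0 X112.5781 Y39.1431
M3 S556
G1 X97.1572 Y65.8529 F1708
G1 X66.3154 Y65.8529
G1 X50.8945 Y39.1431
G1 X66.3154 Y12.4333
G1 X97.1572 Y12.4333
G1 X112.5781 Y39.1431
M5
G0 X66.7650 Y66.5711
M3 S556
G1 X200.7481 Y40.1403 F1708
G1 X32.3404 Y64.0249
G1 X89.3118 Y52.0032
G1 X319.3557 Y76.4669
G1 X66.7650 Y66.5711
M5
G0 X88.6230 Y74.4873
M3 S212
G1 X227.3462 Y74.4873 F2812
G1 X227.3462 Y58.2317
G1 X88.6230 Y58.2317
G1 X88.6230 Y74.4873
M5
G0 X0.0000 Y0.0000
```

Each laser-on run becomes one SVG element. Flip Y back into SVG space with y_svg = 93.0902 − y_machine.

Run 1: S556 ⇒ score layer `#000000`. The run returns to its start, so emit a `<polygon>` with points (Y-flipped): 112.5781,53.9471 97.1572,27.2373 66.3154,27.2373 50.8945,53.9471 66.3154,80.6569 97.1572,80.6569.

Run 2: power S556 maps to stroke `#000000` (score). The run returns to its start, so emit a `<polygon>` with points (Y-flipped): 66.7650,26.5191 200.7481,52.9499 32.3404,29.0653 89.3118,41.0870 319.3557,16.6233.

Run 3: S212 ⇒ engrave layer `#ff8800`. The run returns to its start, so emit a `<polygon>` with points (Y-flipped): 88.6230,18.6029 227.3462,18.6029 227.3462,34.8585 88.6230,34.8585.

<svg xmlns="http://www.w3.org/2000/svg" width="351.7733mm" height="93.0902mm" viewBox="0 0 351.7733 93.0902">
  <polygon points="112.5781,53.9471 97.1572,27.2373 66.3154,27.2373 50.8945,53.9471 66.3154,80.6569 97.1572,80.6569" fill="none" stroke="#000000"/>
  <polygon points="66.7650,26.5191 200.7481,52.9499 32.3404,29.0653 89.3118,41.0870 319.3557,16.6233" fill="none" stroke="#000000"/>
  <polygon points="88.6230,18.6029 227.3462,18.6029 227.3462,34.8585 88.6230,34.8585" fill="none" stroke="#ff8800"/>
</svg>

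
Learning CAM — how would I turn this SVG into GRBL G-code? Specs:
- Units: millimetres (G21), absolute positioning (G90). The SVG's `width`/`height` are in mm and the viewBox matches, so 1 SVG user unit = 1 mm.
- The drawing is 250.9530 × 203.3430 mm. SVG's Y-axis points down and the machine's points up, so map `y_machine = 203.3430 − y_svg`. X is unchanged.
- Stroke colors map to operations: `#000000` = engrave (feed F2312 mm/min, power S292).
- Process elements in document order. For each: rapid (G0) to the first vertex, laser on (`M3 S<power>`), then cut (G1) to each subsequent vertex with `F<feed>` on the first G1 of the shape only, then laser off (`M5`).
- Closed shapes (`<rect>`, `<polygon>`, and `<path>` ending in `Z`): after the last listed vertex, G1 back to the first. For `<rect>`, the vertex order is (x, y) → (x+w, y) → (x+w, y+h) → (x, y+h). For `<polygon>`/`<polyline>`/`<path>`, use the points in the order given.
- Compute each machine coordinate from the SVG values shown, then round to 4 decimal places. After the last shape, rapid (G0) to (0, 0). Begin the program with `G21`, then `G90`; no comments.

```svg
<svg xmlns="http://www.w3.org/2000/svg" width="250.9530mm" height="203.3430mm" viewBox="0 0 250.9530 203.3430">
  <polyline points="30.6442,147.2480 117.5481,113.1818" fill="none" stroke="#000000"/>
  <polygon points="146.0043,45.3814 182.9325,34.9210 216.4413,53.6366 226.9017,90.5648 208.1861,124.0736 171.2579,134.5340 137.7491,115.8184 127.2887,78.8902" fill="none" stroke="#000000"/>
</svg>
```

viewBox `0 0 250.9530 203.3430` with mm width/height → 1 unit = 1 mm. Flip: y_m = 203.3430 − y_svg.

**Shape 1** — `<polyline>` line segment, stroke `#000000` → engrave (S292, F2312). Machine vertices: (30.6442,56.0950) → (117.5481,90.1612). Open path.

**Shape 2** — `<polygon>` regular polygon, stroke `#000000` → engrave (S292, F2312). Machine vertices: (146.0043,157.9616) → (182.9325,168.4220) → (216.4413,149.7064) → (226.9017,112.7782) → (208.1861,79.2694) → (171.2579,68.8090) → (137.7491,87.5246) → (127.2887,124.4528) → (146.0043,157.9616). Closed: final G1 returns to the first vertex.

G21
G90
G0 X30.6442 Y56.0950
M3 S292
G1 X117.5481 Y90.1612 F2312
M5
G0 X146.0043 Y157.9616
M3 S292
G1 X182.9325 Y168.4220 F2312
G1 X216.4413 Y149.7064
G1 X226.9017 Y112.7782
G1 X208.1861 Y79.2694
G1 X171.2579 Y68.8090
G1 X137.7491 Y87.5246
G1 X127.2887 Y124.4528
G1 X146.0043 Y157.9616
M5
G0 X0.0000 Y0.0000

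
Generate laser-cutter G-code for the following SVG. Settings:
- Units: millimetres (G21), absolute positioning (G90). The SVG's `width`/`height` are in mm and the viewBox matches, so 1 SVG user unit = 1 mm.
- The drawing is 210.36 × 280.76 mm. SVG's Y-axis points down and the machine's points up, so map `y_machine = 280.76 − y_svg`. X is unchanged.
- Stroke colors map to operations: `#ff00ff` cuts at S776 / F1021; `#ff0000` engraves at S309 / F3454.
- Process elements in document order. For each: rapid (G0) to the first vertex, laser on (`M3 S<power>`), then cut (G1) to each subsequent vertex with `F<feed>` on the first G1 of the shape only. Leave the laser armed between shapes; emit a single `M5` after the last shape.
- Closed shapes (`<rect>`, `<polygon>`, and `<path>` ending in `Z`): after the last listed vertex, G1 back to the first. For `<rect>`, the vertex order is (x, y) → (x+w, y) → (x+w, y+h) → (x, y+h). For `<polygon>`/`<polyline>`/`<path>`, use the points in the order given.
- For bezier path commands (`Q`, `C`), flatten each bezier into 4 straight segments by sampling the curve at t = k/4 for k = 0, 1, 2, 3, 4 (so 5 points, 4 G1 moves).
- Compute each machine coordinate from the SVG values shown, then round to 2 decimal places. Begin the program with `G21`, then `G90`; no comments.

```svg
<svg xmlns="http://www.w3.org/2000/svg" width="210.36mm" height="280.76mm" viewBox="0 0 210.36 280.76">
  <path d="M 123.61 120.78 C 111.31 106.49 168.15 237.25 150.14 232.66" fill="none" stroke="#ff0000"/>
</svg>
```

G21
G90
G0 X123.61 Y159.98
M3 S309
G1 X125.10 Y147.88 F3454
G1 X139.02 Y107.68
G1 X151.86 Y65.65
G1 X150.14 Y48.10
M5

1 u = 1 mm; y_m = 280.76 − y.

[1] `<path>` cubic bezier, #ff0000→engrave S309 F3454: (123.61,159.98) → (125.10,147.88) → (139.02,107.68) → (151.86,65.65) → (150.14,48.10)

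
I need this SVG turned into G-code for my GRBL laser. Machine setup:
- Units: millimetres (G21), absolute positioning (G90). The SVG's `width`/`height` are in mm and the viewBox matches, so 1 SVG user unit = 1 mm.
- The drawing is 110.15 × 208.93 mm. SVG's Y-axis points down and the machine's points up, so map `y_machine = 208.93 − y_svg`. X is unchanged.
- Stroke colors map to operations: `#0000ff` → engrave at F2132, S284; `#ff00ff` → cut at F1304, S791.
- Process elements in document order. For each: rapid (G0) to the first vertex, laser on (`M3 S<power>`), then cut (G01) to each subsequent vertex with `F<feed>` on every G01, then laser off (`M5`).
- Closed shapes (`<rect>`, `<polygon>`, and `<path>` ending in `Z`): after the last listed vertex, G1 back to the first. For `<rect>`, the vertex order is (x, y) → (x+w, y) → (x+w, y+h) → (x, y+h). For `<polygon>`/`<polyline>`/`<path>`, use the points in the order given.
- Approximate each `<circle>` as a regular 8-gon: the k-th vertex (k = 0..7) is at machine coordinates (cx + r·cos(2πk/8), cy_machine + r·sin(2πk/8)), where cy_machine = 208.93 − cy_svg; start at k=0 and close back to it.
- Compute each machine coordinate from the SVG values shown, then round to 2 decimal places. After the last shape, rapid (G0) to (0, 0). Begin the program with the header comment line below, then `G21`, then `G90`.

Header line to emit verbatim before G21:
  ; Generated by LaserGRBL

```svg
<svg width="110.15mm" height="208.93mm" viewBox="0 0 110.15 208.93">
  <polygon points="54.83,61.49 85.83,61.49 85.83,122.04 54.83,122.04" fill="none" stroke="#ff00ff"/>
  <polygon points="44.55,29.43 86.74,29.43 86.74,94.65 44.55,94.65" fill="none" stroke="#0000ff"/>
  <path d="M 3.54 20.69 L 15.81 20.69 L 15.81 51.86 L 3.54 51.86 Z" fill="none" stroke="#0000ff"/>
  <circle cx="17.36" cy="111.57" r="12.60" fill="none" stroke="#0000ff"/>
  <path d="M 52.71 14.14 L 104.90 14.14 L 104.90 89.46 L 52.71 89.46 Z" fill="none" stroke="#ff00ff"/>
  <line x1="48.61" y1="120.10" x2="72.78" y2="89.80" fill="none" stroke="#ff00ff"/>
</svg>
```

Since the viewBox matches the mm dimensions, user units are millimetres directly. The only transform is the Y-flip y_m = 208.93 − y_svg.

Shape 1 is a rectangle drawn with `<polygon>`. Its stroke #ff00ff means cut at S791, F1304. After flipping Y the toolpath is (54.83,147.44) → (85.83,147.44) → (85.83,86.89) → (54.83,86.89) → (54.83,147.44), returning to the start.

Shape 2 is a rectangle drawn with `<polygon>`. Its stroke #0000ff means engrave at S284, F2132. After flipping Y the toolpath is (44.55,179.50) → (86.74,179.50) → (86.74,114.28) → (44.55,114.28) → (44.55,179.50), returning to the start.

Shape 3 is a rectangle drawn with `<path>`. Its stroke #0000ff means engrave at S284, F2132. After flipping Y the toolpath is (3.54,188.24) → (15.81,188.24) → (15.81,157.07) → (3.54,157.07) → (3.54,188.24), returning to the start.

Shape 4 is a circle drawn with `<circle>`. Its stroke #0000ff means engrave at S284, F2132. After flipping Y the toolpath is (29.96,97.36) → (26.27,106.27) → (17.36,109.96) → (8.45,106.27) → (4.76,97.36) → (8.45,88.45) → (17.36,84.76) → (26.27,88.45) → (29.96,97.36), returning to the start.

Shape 5 is a rectangle drawn with `<path>`. Its stroke #ff00ff means cut at S791, F1304. After flipping Y the toolpath is (52.71,194.79) → (104.90,194.79) → (104.90,119.47) → (52.71,119.47) → (52.71,194.79), returning to the start.

Shape 6 is a line segment drawn with `<line>`. Its stroke #ff00ff means cut at S791, F1304. After flipping Y the toolpath is (48.61,88.83) → (72.78,119.13).

; Generated by LaserGRBL
G21
G90
G0 X54.83 Y147.44
M3 S791
G01 X85.83 Y147.44 F1304
G01 X85.83 Y86.89 F1304
G01 X54.83 Y86.89 F1304
G01 X54.83 Y147.44 F1304
M5
G0 X44.55 Y179.50
M3 S284
G01 X86.74 Y179.50 F2132
G01 X86.74 Y114.28 F2132
G01 X44.55 Y114.28 F2132
G01 X44.55 Y179.50 F2132
M5
G0 X3.54 Y188.24
M3 S284
G01 X15.81 Y188.24 F2132
G01 X15.81 Y157.07 F2132
G01 X3.54 Y157.07 F2132
G01 X3.54 Y188.24 F2132
M5
G0 X29.96 Y97.36
M3 S284
G01 X26.27 Y106.27 F2132
G01 X17.36 Y109.96 F2132
G01 X8.45 Y106.27 F2132
G01 X4.76 Y97.36 F2132
G01 X8.45 Y88.45 F2132
G01 X17.36 Y84.76 F2132
G01 X26.27 Y88.45 F2132
G01 X29.96 Y97.36 F2132
M5
G0 X52.71 Y194.79
M3 S791
G01 X104.90 Y194.79 F1304
G01 X104.90 Y119.47 F1304
G01 X52.71 Y119.47 F1304
G01 X52.71 Y194.79 F1304
M5
G0 X48.61 Y88.83
M3 S791
G01 X72.78 Y119.13 F1304
M5
G0 X0.00 Y0.00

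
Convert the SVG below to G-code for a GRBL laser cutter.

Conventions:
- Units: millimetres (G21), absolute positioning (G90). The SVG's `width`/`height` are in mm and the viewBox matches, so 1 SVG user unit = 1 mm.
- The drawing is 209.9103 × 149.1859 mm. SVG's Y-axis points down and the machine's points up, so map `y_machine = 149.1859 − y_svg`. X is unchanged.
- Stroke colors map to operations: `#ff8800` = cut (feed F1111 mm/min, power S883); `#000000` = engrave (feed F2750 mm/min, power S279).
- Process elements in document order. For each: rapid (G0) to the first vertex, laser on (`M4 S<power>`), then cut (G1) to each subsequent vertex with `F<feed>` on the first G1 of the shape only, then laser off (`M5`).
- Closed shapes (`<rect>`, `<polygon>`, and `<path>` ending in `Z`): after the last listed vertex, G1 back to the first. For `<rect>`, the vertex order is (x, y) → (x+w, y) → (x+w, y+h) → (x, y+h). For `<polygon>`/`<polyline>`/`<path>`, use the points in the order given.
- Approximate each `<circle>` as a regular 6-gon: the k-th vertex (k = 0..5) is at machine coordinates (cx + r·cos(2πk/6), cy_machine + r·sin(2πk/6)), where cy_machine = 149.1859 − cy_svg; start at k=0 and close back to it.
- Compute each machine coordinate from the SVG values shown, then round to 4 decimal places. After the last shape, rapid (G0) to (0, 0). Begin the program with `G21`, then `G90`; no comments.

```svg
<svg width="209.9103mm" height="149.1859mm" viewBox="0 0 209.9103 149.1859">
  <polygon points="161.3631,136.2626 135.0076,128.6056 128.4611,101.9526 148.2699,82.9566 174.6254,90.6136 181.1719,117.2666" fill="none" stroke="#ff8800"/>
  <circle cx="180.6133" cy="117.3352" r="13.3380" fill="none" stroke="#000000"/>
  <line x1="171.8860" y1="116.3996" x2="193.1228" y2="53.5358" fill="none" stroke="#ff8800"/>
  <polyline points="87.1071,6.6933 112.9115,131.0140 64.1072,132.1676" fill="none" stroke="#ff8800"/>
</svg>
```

G21
G90
G0 X161.3631 Y12.9233
M4 S883
G1 X135.0076 Y20.5803 F1111
G1 X128.4611 Y47.2333
G1 X148.2699 Y66.2293
G1 X174.6254 Y58.5723
G1 X181.1719 Y31.9193
G1 X161.3631 Y12.9233
M5
G0 X193.9513 Y31.8507
M4 S279
G1 X187.2823 Y43.4017 F2750
G1 X173.9443 Y43.4017
G1 X167.2753 Y31.8507
G1 X173.9443 Y20.2997
G1 X187.2823 Y20.2997
G1 X193.9513 Y31.8507
M5
G0 X171.8860 Y32.7863
M4 S883
G1 X193.1228 Y95.6501 F1111
M5
G0 X87.1071 Y142.4926
M4 S883
G1 X112.9115 Y18.1719 F1111
G1 X64.1072 Y17.0183
M5
G0 X0.0000 Y0.0000

viewBox `0 0 209.9103 149.1859` with mm width/height → 1 unit = 1 mm. Flip: y_m = 149.1859 − y_svg.

**Shape 1** — `<polygon>` regular polygon, stroke `#ff8800` → cut (S883, F1111). Machine vertices: (161.3631,12.9233) → (135.0076,20.5803) → (128.4611,47.2333) → (148.2699,66.2293) → (174.6254,58.5723) → (181.1719,31.9193) → (161.3631,12.9233). Closed: final G1 returns to the first vertex.

**Shape 2** — `<circle>` circle, stroke `#000000` → engrave (S279, F2750). Machine vertices: (193.9513,31.8507) → (187.2823,43.4017) → (173.9443,43.4017) → (167.2753,31.8507) → (173.9443,20.2997) → (187.2823,20.2997) → (193.9513,31.8507). Closed: final G1 returns to the first vertex.

**Shape 3** — `<line>` line segment, stroke `#ff8800` → cut (S883, F1111). Machine vertices: (171.8860,32.7863) → (193.1228,95.6501). Open path.

**Shape 4** — `<polyline>` open polyline, stroke `#ff8800` → cut (S883, F1111). Machine vertices: (87.1071,142.4926) → (112.9115,18.1719) → (64.1072,17.0183). Open path.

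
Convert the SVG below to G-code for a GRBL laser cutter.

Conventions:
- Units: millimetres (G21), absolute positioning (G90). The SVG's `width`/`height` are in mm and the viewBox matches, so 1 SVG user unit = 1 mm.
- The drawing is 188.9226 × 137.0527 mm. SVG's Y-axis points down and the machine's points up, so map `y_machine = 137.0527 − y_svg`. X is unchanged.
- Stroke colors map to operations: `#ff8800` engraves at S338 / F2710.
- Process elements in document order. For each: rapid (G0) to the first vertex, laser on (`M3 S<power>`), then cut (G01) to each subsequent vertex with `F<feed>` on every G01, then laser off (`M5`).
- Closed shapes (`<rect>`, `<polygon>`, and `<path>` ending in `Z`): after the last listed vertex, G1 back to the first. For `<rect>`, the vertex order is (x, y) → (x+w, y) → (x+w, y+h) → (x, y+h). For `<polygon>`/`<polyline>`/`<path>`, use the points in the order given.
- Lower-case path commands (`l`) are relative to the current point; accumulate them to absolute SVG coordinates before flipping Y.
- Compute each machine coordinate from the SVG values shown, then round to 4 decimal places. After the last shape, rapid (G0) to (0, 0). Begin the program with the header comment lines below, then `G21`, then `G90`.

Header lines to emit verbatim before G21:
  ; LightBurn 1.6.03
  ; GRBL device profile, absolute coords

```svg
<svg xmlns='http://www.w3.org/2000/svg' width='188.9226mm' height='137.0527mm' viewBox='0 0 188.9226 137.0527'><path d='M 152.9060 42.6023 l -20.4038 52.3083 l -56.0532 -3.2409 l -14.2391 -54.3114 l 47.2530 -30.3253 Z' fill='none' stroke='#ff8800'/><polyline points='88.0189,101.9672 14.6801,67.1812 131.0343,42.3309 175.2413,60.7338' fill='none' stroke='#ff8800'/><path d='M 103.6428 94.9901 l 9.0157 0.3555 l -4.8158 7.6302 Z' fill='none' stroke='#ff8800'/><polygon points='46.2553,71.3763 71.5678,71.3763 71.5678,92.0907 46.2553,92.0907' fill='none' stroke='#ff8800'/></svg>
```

1 u = 1 mm; y_m = 137.0527 − y.

[1] `<path>` regular polygon, #ff8800→engrave S338 F2710: (152.9060,94.4504) → (132.5022,42.1421) → (76.4490,45.3830) → (62.2099,99.6944) → (109.4629,130.0197) → (152.9060,94.4504) (closed)

[2] `<polyline>` open polyline, #ff8800→engrave S338 F2710: (88.0189,35.0855) → (14.6801,69.8715) → (131.0343,94.7218) → (175.2413,76.3189)

[3] `<path>` regular polygon, #ff8800→engrave S338 F2710: (103.6428,42.0626) → (112.6585,41.7071) → (107.8427,34.0769) → (103.6428,42.0626) (closed)

[4] `<polygon>` rectangle, #ff8800→engrave S338 F2710: (46.2553,65.6764) → (71.5678,65.6764) → (71.5678,44.9620) → (46.2553,44.9620) → (46.2553,65.6764) (closed)

; LightBurn 1.6.03
; GRBL device profile, absolute coords
G21
G90
G0 X152.9060 Y94.4504
M3 S338
G01 X132.5022 Y42.1421 F2710
G01 X76.4490 Y45.3830 F2710
G01 X62.2099 Y99.6944 F2710
G01 X109.4629 Y130.0197 F2710
G01 X152.9060 Y94.4504 F2710
M5
G0 X88.0189 Y35.0855
M3 S338
G01 X14.6801 Y69.8715 F2710
G01 X131.0343 Y94.7218 F2710
G01 X175.2413 Y76.3189 F2710
M5
G0 X103.6428 Y42.0626
M3 S338
G01 X112.6585 Y41.7071 F2710
G01 X107.8427 Y34.0769 F2710
G01 X103.6428 Y42.0626 F2710
M5
G0 X46.2553 Y65.6764
M3 S338
G01 X71.5678 Y65.6764 F2710
G01 X71.5678 Y44.9620 F2710
G01 X46.2553 Y44.9620 F2710
G01 X46.2553 Y65.6764 F2710
M5
G0 X0.0000 Y0.0000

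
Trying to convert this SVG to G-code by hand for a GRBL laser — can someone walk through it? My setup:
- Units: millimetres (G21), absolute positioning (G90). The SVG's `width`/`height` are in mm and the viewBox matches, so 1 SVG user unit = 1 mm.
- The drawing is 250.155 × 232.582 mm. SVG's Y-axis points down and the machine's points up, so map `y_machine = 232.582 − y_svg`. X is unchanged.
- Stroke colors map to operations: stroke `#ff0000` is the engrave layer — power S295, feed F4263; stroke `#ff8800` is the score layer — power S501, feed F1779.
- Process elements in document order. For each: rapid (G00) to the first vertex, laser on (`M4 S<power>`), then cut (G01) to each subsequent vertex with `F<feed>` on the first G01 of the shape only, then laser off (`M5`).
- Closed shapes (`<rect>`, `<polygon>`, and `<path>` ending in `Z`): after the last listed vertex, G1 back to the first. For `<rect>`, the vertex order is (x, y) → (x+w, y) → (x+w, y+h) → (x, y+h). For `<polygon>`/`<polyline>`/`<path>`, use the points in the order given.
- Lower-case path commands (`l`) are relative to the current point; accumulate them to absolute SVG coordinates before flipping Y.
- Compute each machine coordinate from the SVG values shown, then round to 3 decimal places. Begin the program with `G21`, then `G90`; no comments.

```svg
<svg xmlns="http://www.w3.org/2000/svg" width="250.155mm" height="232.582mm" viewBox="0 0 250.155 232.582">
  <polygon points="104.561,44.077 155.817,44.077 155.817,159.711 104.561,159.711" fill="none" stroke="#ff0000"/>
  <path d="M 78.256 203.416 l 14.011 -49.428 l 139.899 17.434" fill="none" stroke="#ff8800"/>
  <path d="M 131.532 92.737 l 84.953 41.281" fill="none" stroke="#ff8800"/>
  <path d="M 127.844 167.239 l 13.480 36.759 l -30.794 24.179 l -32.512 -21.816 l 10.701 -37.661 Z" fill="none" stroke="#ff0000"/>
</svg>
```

G21
G90
G00 X104.561 Y188.505
M4 S295
G01 X155.817 Y188.505 F4263
G01 X155.817 Y72.871
G01 X104.561 Y72.871
G01 X104.561 Y188.505
M5
G00 X78.256 Y29.166
M4 S501
G01 X92.267 Y78.594 F1779
G01 X232.166 Y61.160
M5
G00 X131.532 Y139.845
M4 S501
G01 X216.485 Y98.564 F1779
M5
G00 X127.844 Y65.343
M4 S295
G01 X141.324 Y28.584 F4263
G01 X110.530 Y4.405
G01 X78.018 Y26.221
G01 X88.719 Y63.882
G01 X127.844 Y65.343
M5

1 u = 1 mm; y_m = 232.582 − y.

[1] `<polygon>` rectangle, #ff0000→engrave S295 F4263: (104.561,188.505) → (155.817,188.505) → (155.817,72.871) → (104.561,72.871) → (104.561,188.505) (closed)

[2] `<path>` open polyline, #ff8800→score S501 F1779: (78.256,29.166) → (92.267,78.594) → (232.166,61.160)

[3] `<path>` line segment, #ff8800→score S501 F1779: (131.532,139.845) → (216.485,98.564)

[4] `<path>` regular polygon, #ff0000→engrave S295 F4263: (127.844,65.343) → (141.324,28.584) → (110.530,4.405) → (78.018,26.221) → (88.719,63.882) → (127.844,65.343) (closed)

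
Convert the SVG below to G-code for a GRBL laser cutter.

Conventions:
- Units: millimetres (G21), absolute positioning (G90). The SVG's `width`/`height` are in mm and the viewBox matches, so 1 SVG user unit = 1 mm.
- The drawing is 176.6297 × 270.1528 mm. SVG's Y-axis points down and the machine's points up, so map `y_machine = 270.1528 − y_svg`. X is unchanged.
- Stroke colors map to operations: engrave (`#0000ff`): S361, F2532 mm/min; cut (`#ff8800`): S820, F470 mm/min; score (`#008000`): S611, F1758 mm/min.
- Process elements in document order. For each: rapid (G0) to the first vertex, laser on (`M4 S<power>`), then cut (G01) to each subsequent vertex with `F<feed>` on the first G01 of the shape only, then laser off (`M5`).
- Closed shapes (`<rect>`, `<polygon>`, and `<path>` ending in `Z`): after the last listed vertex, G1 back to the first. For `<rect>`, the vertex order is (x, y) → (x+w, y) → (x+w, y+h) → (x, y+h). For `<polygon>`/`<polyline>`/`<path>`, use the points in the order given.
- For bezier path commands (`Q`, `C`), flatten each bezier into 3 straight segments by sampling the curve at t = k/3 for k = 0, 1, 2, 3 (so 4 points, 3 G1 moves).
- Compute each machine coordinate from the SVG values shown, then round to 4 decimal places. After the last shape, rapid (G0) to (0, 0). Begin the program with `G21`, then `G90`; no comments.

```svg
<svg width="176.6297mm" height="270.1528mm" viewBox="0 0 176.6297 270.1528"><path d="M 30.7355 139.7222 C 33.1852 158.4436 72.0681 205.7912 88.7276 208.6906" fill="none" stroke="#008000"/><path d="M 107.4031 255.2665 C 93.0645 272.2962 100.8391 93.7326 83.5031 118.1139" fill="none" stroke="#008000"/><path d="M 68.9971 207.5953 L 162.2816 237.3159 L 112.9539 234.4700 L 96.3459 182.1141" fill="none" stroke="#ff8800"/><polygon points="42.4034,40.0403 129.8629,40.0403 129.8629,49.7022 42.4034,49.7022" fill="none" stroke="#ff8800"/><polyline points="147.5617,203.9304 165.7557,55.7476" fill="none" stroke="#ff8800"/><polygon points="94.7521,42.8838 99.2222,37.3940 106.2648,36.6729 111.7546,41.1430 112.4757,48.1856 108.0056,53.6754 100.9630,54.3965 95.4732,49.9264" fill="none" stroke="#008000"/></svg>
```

G21
G90
G0 X30.7355 Y130.4306
M4 S611
G01 X43.1571 Y104.8736 F1758
G01 X66.8328 Y76.4712
G01 X88.7276 Y61.4622
M5
G0 X107.4031 Y14.8863
M4 S611
G01 X98.6865 Y48.2937 F1758
G01 X94.2179 Y123.5326
G01 X83.5031 Y152.0389
M5
G0 X68.9971 Y62.5575
M4 S820
G01 X162.2816 Y32.8369 F470
G01 X112.9539 Y35.6828
G01 X96.3459 Y88.0387
M5
G0 X42.4034 Y230.1125
M4 S820
G01 X129.8629 Y230.1125 F470
G01 X129.8629 Y220.4506
G01 X42.4034 Y220.4506
G01 X42.4034 Y230.1125
M5
G0 X147.5617 Y66.2224
M4 S820
G01 X165.7557 Y214.4052 F470
M5
G0 X94.7521 Y227.2690
M4 S611
G01 X99.2222 Y232.7588 F1758
G01 X106.2648 Y233.4799
G01 X111.7546 Y229.0098
G01 X112.4757 Y221.9672
G01 X108.0056 Y216.4774
G01 X100.9630 Y215.7563
G01 X95.4732 Y220.2264
G01 X94.7521 Y227.2690
M5
G0 X0.0000 Y0.0000

Since the viewBox matches the mm dimensions, user units are millimetres directly. The only transform is the Y-flip y_m = 270.1528 − y_svg.

Shape 1 is a cubic bezier drawn with `<path>`. Its stroke #008000 means score at S611, F1758. After flipping Y the toolpath is (30.7355,130.4306) → (43.1571,104.8736) → (66.8328,76.4712) → (88.7276,61.4622).

Shape 2 is a cubic bezier drawn with `<path>`. Its stroke #008000 means score at S611, F1758. After flipping Y the toolpath is (107.4031,14.8863) → (98.6865,48.2937) → (94.2179,123.5326) → (83.5031,152.0389).

Shape 3 is a open polyline drawn with `<path>`. Its stroke #ff8800 means cut at S820, F470. After flipping Y the toolpath is (68.9971,62.5575) → (162.2816,32.8369) → (112.9539,35.6828) → (96.3459,88.0387).

Shape 4 is a rectangle drawn with `<polygon>`. Its stroke #ff8800 means cut at S820, F470. After flipping Y the toolpath is (42.4034,230.1125) → (129.8629,230.1125) → (129.8629,220.4506) → (42.4034,220.4506) → (42.4034,230.1125), returning to the start.

Shape 5 is a line segment drawn with `<polyline>`. Its stroke #ff8800 means cut at S820, F470. After flipping Y the toolpath is (147.5617,66.2224) → (165.7557,214.4052).

Shape 6 is a regular polygon drawn with `<polygon>`. Its stroke #008000 means score at S611, F1758. After flipping Y the toolpath is (94.7521,227.2690) → (99.2222,232.7588) → (106.2648,233.4799) → (111.7546,229.0098) → (112.4757,221.9672) → (108.0056,216.4774) → (100.9630,215.7563) → (95.4732,220.2264) → (94.7521,227.2690), returning to the start.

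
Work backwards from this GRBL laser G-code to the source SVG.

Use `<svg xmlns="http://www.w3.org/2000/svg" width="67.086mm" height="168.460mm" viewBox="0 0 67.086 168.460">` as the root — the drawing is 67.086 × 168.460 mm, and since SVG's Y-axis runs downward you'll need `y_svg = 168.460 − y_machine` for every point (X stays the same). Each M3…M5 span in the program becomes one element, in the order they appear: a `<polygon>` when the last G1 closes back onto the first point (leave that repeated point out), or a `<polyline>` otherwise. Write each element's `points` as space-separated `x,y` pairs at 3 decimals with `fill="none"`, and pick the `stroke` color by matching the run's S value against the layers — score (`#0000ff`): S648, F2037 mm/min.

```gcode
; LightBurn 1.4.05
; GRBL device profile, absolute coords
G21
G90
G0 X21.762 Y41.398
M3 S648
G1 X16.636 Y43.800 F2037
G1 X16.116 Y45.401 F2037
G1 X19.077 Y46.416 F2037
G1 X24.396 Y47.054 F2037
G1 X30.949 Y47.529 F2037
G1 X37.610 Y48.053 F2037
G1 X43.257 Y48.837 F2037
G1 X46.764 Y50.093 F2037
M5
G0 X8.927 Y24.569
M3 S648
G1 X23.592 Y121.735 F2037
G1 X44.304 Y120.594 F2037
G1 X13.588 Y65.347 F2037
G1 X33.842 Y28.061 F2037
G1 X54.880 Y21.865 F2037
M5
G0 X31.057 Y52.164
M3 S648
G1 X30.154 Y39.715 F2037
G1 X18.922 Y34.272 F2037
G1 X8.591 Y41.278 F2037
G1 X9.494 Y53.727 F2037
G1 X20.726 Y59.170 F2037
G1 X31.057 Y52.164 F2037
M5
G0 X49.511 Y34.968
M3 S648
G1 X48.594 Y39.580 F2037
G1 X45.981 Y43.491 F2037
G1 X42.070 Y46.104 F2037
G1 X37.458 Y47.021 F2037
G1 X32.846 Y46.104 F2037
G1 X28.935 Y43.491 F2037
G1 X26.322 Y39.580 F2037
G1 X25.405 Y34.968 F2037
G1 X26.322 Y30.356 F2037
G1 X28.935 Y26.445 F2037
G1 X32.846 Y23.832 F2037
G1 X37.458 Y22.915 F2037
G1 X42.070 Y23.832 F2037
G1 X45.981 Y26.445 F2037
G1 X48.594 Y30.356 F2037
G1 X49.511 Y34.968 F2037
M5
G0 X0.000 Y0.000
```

<svg xmlns="http://www.w3.org/2000/svg" width="67.086mm" height="168.460mm" viewBox="0 0 67.086 168.460">
  <polyline points="21.762,127.062 16.636,124.660 16.116,123.059 19.077,122.044 24.396,121.406 30.949,120.931 37.610,120.407 43.257,119.623 46.764,118.367" fill="none" stroke="#0000ff"/>
  <polyline points="8.927,143.891 23.592,46.725 44.304,47.866 13.588,103.113 33.842,140.399 54.880,146.595" fill="none" stroke="#0000ff"/>
  <polygon points="31.057,116.296 30.154,128.745 18.922,134.188 8.591,127.182 9.494,114.733 20.726,109.290" fill="none" stroke="#0000ff"/>
  <polygon points="49.511,133.492 48.594,128.880 45.981,124.969 42.070,122.356 37.458,121.439 32.846,122.356 28.935,124.969 26.322,128.880 25.405,133.492 26.322,138.104 28.935,142.015 32.846,144.628 37.458,145.545 42.070,144.628 45.981,142.015 48.594,138.104" fill="none" stroke="#0000ff"/>
</svg>

Each laser-on run becomes one SVG element. Flip Y back into SVG space with y_svg = 168.460 − y_machine. Every run uses S648, so all elements get stroke `#0000ff` (score).

Run 1: The run is open, so emit a `<polyline>` with points (Y-flipped): 21.762,127.062 16.636,124.660 16.116,123.059 19.077,122.044 24.396,121.406 30.949,120.931 37.610,120.407 43.257,119.623 46.764,118.367.

Run 2: The run is open, so emit a `<polyline>` with points (Y-flipped): 8.927,143.891 23.592,46.725 44.304,47.866 13.588,103.113 33.842,140.399 54.880,146.595.

Run 3: The run returns to its start, so emit a `<polygon>` with points (Y-flipped): 31.057,116.296 30.154,128.745 18.922,134.188 8.591,127.182 9.494,114.733 20.726,109.290.

Run 4: The run returns to its start, so emit a `<polygon>` with points (Y-flipped): 49.511,133.492 48.594,128.880 45.981,124.969 42.070,122.356 37.458,121.439 32.846,122.356 28.935,124.969 26.322,128.880 25.405,133.492 26.322,138.104 28.935,142.015 32.846,144.628 37.458,145.545 42.070,144.628 45.981,142.015 48.594,138.104.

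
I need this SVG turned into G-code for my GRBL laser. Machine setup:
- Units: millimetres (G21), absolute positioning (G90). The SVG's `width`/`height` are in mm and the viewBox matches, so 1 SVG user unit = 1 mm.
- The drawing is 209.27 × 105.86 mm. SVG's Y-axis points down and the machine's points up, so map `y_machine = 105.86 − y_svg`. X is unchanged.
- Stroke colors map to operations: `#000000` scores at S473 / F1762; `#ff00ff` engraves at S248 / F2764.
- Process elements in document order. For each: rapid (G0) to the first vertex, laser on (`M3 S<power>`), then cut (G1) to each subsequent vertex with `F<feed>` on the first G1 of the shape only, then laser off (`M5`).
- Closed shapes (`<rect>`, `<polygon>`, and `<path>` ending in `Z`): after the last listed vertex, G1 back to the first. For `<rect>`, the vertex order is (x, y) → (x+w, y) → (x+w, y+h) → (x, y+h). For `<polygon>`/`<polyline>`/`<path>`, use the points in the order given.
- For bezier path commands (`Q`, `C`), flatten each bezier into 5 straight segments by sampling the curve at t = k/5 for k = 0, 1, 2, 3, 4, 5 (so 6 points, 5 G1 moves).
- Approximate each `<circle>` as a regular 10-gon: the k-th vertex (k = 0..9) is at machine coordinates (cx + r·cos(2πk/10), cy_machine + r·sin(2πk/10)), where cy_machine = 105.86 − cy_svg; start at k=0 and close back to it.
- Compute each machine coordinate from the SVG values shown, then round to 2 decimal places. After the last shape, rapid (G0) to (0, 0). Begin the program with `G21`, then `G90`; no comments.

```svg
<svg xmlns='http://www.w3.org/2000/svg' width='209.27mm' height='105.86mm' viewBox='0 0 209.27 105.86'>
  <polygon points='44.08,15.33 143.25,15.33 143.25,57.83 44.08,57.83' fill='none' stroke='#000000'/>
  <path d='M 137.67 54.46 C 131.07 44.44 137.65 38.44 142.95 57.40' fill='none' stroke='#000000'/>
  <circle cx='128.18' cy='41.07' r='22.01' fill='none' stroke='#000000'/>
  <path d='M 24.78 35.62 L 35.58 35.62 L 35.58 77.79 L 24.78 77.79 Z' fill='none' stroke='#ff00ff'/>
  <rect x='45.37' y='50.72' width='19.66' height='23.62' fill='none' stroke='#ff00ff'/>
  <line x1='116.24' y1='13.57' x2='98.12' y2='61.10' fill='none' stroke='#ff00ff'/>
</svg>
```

viewBox `0 0 209.27 105.86` with mm width/height → 1 unit = 1 mm. Flip: y_m = 105.86 − y_svg.

**Shape 1** — `<polygon>` rectangle, stroke `#000000` → score (S473, F1762). Machine vertices: (44.08,90.53) → (143.25,90.53) → (143.25,48.03) → (44.08,48.03) → (44.08,90.53). Closed: final G1 returns to the first vertex.

**Shape 2** — `<path>` cubic bezier, stroke `#000000` → score (S473, F1762). Control points (SVG): P0=(137.67,54.46), P1=(131.07,44.44), P2=(137.65,38.44), P3=(142.95,57.40); sampled at t=k/5. Machine vertices: (137.67,51.40) → (135.18,56.76) → (135.15,60.15) → (136.90,60.57) → (139.73,57.01) → (142.95,48.46). Open path.

**Shape 3** — `<circle>` circle, stroke `#000000` → score (S473, F1762). Machine vertices: (150.19,64.79) → (145.99,77.73) → (134.98,85.72) → (121.38,85.72) → (110.37,77.73) → (106.17,64.79) → (110.37,51.85) → (121.38,43.86) → (134.98,43.86) → (145.99,51.85) → (150.19,64.79). Closed: final G1 returns to the first vertex.

**Shape 4** — `<path>` rectangle, stroke `#ff00ff` → engrave (S248, F2764). Machine vertices: (24.78,70.24) → (35.58,70.24) → (35.58,28.07) → (24.78,28.07) → (24.78,70.24). Closed: final G1 returns to the first vertex.

**Shape 5** — `<rect>` rectangle, stroke `#ff00ff` → engrave (S248, F2764). Machine vertices: (45.37,55.14) → (65.03,55.14) → (65.03,31.52) → (45.37,31.52) → (45.37,55.14). Closed: final G1 returns to the first vertex.

**Shape 6** — `<line>` line segment, stroke `#ff00ff` → engrave (S248, F2764). Machine vertices: (116.24,92.29) → (98.12,44.76). Open path.

G21
G90
G0 X44.08 Y90.53
M3 S473
G1 X143.25 Y90.53 F1762
G1 X143.25 Y48.03
G1 X44.08 Y48.03
G1 X44.08 Y90.53
M5
G0 X137.67 Y51.40
M3 S473
G1 X135.18 Y56.76 F1762
G1 X135.15 Y60.15
G1 X136.90 Y60.57
G1 X139.73 Y57.01
G1 X142.95 Y48.46
M5
G0 X150.19 Y64.79
M3 S473
G1 X145.99 Y77.73 F1762
G1 X134.98 Y85.72
G1 X121.38 Y85.72
G1 X110.37 Y77.73
G1 X106.17 Y64.79
G1 X110.37 Y51.85
G1 X121.38 Y43.86
G1 X134.98 Y43.86
G1 X145.99 Y51.85
G1 X150.19 Y64.79
M5
G0 X24.78 Y70.24
M3 S248
G1 X35.58 Y70.24 F2764
G1 X35.58 Y28.07
G1 X24.78 Y28.07
G1 X24.78 Y70.24
M5
G0 X45.37 Y55.14
M3 S248
G1 X65.03 Y55.14 F2764
G1 X65.03 Y31.52
G1 X45.37 Y31.52
G1 X45.37 Y55.14
M5
G0 X116.24 Y92.29
M3 S248
G1 X98.12 Y44.76 F2764
M5
G0 X0.00 Y0.00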